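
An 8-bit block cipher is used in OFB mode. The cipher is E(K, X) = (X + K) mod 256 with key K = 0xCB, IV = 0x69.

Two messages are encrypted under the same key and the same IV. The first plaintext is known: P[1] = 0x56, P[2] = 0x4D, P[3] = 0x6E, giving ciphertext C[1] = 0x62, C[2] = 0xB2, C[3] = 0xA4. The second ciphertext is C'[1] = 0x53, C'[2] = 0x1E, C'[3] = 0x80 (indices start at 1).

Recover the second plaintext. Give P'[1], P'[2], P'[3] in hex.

P'[1] = 0x67, P'[2] = 0xE1, P'[3] = 0x4A

In OFB with a reused IV, both messages share the same keystream S_i, so C_i ⊕ C'_i = P_i ⊕ P'_i and thus P'_i = P_i ⊕ C_i ⊕ C'_i.
P'[1]: 0x56 ⊕ 0x62 ⊕ 0x53 = 0x67.
P'[2]: 0x4D ⊕ 0xB2 ⊕ 0x1E = 0xE1.
P'[3]: 0x6E ⊕ 0xA4 ⊕ 0x80 = 0x4A.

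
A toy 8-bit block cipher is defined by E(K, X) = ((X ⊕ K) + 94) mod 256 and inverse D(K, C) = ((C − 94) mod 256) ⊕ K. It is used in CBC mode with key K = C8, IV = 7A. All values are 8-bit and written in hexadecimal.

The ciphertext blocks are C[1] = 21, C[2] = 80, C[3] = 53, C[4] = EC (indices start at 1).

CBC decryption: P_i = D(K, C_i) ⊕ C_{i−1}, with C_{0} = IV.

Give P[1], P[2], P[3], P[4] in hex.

P[1]: D(K, 21) = 45; 45 ⊕ 7A = 3F.
P[2]: D(K, 80) = 24; 24 ⊕ 21 = 05.
P[3]: D(K, 53) = 77; 77 ⊕ 80 = F7.
P[4]: D(K, EC) = 90; 90 ⊕ 53 = C3.

P[1] = 3F, P[2] = 05, P[3] = F7, P[4] = C3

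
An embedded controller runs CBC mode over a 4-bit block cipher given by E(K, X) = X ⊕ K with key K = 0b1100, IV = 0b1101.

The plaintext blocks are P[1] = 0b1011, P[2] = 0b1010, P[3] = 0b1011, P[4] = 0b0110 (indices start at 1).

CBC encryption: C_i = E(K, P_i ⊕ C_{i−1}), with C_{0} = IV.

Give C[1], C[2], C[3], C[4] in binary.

C[1]: P[1] ⊕ 0b1101 = 0b0110; E(K, 0b0110) = 0b1010.
C[2]: P[2] ⊕ 0b1010 = 0b0000; E(K, 0b0000) = 0b1100.
C[3]: P[3] ⊕ 0b1100 = 0b0111; E(K, 0b0111) = 0b1011.
C[4]: P[4] ⊕ 0b1011 = 0b1101; E(K, 0b1101) = 0b0001.

C[1] = 0b1010, C[2] = 0b1100, C[3] = 0b1011, C[4] = 0b0001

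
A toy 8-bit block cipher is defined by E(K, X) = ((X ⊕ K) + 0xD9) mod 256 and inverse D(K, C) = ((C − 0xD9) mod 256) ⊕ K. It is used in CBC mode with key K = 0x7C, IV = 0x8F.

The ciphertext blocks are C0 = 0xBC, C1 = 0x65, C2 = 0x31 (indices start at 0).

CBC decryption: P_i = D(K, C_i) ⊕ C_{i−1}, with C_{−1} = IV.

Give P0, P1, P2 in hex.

P0: D(K, 0xBC) = 0x9F; 0x9F ⊕ 0x8F = 0x10.
P1: D(K, 0x65) = 0xF0; 0xF0 ⊕ 0xBC = 0x4C.
P2: D(K, 0x31) = 0x24; 0x24 ⊕ 0x65 = 0x41.

P0 = 0x10, P1 = 0x4C, P2 = 0x41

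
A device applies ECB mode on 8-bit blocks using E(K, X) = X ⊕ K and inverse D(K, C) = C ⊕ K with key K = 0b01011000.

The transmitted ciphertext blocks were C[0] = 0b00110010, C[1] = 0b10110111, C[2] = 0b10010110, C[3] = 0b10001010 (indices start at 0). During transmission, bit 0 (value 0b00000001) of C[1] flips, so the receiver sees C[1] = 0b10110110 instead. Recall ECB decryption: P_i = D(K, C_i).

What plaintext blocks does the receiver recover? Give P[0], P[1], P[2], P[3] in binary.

Only C[1] changed, to 0b10110110. In ECB, a change in C_i affects only P_i. Decrypting the received ciphertext:
P[0]: D(K, 0b00110010) = 0b01101010.
P[1]: D(K, 0b10110110) = 0b11101110.
P[2]: D(K, 0b10010110) = 0b11001110.
P[3]: D(K, 0b10001010) = 0b11010010.
Blocks that differ from the original plaintext: P[1].

P[0] = 0b01101010, P[1] = 0b11101110, P[2] = 0b11001110, P[3] = 0b11010010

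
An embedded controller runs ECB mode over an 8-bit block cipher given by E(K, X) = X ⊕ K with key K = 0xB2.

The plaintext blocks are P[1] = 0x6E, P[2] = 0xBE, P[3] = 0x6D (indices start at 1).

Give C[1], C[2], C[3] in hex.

C[1] = 0xDC, C[2] = 0x0C, C[3] = 0xDF

ECB encryption: C_i = E(K, P_i).
C[1]: E(K, 0x6E) = 0xDC.
C[2]: E(K, 0xBE) = 0x0C.
C[3]: E(K, 0x6D) = 0xDF.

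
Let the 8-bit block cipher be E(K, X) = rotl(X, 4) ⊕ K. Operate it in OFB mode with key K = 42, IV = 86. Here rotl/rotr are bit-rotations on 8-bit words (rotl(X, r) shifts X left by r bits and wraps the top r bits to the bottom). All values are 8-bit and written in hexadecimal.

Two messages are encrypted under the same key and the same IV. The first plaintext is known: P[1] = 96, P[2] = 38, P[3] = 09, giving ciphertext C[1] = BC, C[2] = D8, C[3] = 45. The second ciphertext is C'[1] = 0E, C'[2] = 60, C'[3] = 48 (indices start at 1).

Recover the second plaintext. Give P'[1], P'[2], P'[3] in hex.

In OFB with a reused IV, both messages share the same keystream S_i, so C_i ⊕ C'_i = P_i ⊕ P'_i and thus P'_i = P_i ⊕ C_i ⊕ C'_i.
P'[1]: 96 ⊕ BC ⊕ 0E = 24.
P'[2]: 38 ⊕ D8 ⊕ 60 = 80.
P'[3]: 09 ⊕ 45 ⊕ 48 = 04.

P'[1] = 24, P'[2] = 80, P'[3] = 04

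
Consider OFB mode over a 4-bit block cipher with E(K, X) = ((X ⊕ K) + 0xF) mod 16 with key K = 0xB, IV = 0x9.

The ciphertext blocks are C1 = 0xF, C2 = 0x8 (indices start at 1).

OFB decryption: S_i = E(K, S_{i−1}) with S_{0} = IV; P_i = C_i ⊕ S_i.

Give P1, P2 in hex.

P1 = 0xE, P2 = 0x1

P1: S = E(K, 0x9) = 0x1; 0xF ⊕ 0x1 = 0xE.
P2: S = E(K, 0x1) = 0x9; 0x8 ⊕ 0x9 = 0x1.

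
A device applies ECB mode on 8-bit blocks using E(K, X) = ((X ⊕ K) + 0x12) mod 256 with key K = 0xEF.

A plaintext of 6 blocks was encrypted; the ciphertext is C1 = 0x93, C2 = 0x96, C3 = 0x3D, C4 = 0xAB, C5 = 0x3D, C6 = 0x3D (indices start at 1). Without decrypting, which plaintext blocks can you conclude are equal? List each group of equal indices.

ECB encrypts each block independently with the same key, so equal ciphertext blocks imply equal plaintext blocks.
C3 = C5 = C6 = 0x3D, so P3 = P5 = P6.

P3 = P5 = P6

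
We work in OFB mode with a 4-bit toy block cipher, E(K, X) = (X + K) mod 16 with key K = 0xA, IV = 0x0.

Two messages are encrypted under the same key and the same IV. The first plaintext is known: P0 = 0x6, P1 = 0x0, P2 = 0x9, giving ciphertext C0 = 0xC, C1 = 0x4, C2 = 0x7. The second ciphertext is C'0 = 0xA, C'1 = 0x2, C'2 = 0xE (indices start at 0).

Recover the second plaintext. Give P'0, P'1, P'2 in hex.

In OFB with a reused IV, both messages share the same keystream S_i, so C_i ⊕ C'_i = P_i ⊕ P'_i and thus P'_i = P_i ⊕ C_i ⊕ C'_i.
P'0: 0x6 ⊕ 0xC ⊕ 0xA = 0x0.
P'1: 0x0 ⊕ 0x4 ⊕ 0x2 = 0x6.
P'2: 0x9 ⊕ 0x7 ⊕ 0xE = 0x0.

P'0 = 0x0, P'1 = 0x6, P'2 = 0x0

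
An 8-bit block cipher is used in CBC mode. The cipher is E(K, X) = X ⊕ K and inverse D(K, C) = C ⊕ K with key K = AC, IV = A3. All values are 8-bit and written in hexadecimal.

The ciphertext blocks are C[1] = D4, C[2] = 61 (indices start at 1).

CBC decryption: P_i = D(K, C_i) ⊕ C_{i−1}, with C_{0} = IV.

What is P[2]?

P[2] = 19

P[2]: D(K, 61) = CD; CD ⊕ D4 = 19.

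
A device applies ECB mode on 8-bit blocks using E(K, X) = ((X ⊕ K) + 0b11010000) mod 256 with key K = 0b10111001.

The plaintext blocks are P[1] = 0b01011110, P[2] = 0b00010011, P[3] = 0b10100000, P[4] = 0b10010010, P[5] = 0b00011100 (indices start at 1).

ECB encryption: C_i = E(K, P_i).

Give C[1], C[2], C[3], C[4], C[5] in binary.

C[1]: E(K, 0b01011110) = 0b10110111.
C[2]: E(K, 0b00010011) = 0b01111010.
C[3]: E(K, 0b10100000) = 0b11101001.
C[4]: E(K, 0b10010010) = 0b11111011.
C[5]: E(K, 0b00011100) = 0b01110101.

C[1] = 0b10110111, C[2] = 0b01111010, C[3] = 0b11101001, C[4] = 0b11111011, C[5] = 0b01110101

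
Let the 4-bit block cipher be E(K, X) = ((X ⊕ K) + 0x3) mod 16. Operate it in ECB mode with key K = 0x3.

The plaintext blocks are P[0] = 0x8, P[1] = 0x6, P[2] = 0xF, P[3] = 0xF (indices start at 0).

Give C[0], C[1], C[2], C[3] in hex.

ECB encryption: C_i = E(K, P_i).
C[0]: E(K, 0x8) = 0xE.
C[1]: E(K, 0x6) = 0x8.
C[2]: E(K, 0xF) = 0xF.
C[3]: E(K, 0xF) = 0xF.

C[0] = 0xE, C[1] = 0x8, C[2] = 0xF, C[3] = 0xF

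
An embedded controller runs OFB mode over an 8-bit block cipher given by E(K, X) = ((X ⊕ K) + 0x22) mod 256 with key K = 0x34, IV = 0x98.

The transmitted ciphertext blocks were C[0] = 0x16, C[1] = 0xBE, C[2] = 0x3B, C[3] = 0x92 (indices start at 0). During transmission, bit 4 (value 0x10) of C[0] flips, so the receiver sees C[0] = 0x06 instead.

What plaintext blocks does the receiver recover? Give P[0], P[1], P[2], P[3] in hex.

P[0] = 0xC8, P[1] = 0xA2, P[2] = 0x71, P[3] = 0x32

OFB decryption: S_i = E(K, S_{i−1}) with S_{−1} = IV; P_i = C_i ⊕ S_i.
Only C[0] changed, to 0x06. In OFB, a change in C_i flips the same bit in P_i only; the keystream is unaffected. Decrypting the received ciphertext:
P[0]: S = E(K, 0x98) = 0xCE; 0x06 ⊕ 0xCE = 0xC8.
P[1]: S = E(K, 0xCE) = 0x1C; 0xBE ⊕ 0x1C = 0xA2.
P[2]: S = E(K, 0x1C) = 0x4A; 0x3B ⊕ 0x4A = 0x71.
P[3]: S = E(K, 0x4A) = 0xA0; 0x92 ⊕ 0xA0 = 0x32.
Blocks that differ from the original plaintext: P[0].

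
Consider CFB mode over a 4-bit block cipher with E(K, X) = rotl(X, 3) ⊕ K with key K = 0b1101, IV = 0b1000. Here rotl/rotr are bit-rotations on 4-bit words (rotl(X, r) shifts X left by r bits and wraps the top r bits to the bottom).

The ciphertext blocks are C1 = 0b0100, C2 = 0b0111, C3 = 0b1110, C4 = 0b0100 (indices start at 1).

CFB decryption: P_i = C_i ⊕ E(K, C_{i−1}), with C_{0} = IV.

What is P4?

P4 = 0b1110

P4: E(K, 0b1110) = 0b1010; 0b0100 ⊕ 0b1010 = 0b1110.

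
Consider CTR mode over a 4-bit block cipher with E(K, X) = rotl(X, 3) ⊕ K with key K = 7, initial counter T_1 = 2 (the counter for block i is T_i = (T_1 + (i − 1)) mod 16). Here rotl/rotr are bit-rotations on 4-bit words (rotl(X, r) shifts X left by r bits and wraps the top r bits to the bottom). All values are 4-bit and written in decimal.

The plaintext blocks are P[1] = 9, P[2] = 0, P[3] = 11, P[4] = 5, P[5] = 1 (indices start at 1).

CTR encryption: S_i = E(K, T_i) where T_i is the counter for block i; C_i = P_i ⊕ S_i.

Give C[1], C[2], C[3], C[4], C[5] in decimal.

C[1]: T = 2, S = E(K, T) = 6; 9 ⊕ 6 = 15.
C[2]: T = 3, S = E(K, T) = 14; 0 ⊕ 14 = 14.
C[3]: T = 4, S = E(K, T) = 5; 11 ⊕ 5 = 14.
C[4]: T = 5, S = E(K, T) = 13; 5 ⊕ 13 = 8.
C[5]: T = 6, S = E(K, T) = 4; 1 ⊕ 4 = 5.

C[1] = 15, C[2] = 14, C[3] = 14, C[4] = 8, C[5] = 5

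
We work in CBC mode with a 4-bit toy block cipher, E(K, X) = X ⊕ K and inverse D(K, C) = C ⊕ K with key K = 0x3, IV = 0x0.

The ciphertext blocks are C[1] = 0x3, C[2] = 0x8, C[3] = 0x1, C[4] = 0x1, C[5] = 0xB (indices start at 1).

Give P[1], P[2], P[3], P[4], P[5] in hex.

P[1] = 0x0, P[2] = 0x8, P[3] = 0xA, P[4] = 0x3, P[5] = 0x9

CBC decryption: P_i = D(K, C_i) ⊕ C_{i−1}, with C_{0} = IV.
P[1]: D(K, 0x3) = 0x0; 0x0 ⊕ 0x0 = 0x0.
P[2]: D(K, 0x8) = 0xB; 0xB ⊕ 0x3 = 0x8.
P[3]: D(K, 0x1) = 0x2; 0x2 ⊕ 0x8 = 0xA.
P[4]: D(K, 0x1) = 0x2; 0x2 ⊕ 0x1 = 0x3.
P[5]: D(K, 0xB) = 0x8; 0x8 ⊕ 0x1 = 0x9.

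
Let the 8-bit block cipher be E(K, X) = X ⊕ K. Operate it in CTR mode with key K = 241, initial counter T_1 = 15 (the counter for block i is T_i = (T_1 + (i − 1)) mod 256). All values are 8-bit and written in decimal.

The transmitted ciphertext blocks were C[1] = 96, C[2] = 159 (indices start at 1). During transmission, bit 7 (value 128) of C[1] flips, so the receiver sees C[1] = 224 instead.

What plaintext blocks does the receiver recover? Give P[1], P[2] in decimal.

CTR decryption: S_i = E(K, T_i) where T_i is the counter for block i; P_i = C_i ⊕ S_i.
Only C[1] changed, to 224. In CTR, a change in C_i flips the same bit in P_i only; the keystream is unaffected. Decrypting the received ciphertext:
P[1]: T = 15, S = E(K, T) = 254; 224 ⊕ 254 = 30.
P[2]: T = 16, S = E(K, T) = 225; 159 ⊕ 225 = 126.
Blocks that differ from the original plaintext: P[1].

P[1] = 30, P[2] = 126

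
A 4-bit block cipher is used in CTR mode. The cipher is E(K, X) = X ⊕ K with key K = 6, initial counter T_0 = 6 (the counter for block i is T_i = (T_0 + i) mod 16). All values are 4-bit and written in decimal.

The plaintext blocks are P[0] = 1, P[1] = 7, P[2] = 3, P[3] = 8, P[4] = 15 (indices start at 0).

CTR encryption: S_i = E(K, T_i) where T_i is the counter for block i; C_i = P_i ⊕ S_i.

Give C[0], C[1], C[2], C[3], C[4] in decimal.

C[0]: T = 6, S = E(K, T) = 0; 1 ⊕ 0 = 1.
C[1]: T = 7, S = E(K, T) = 1; 7 ⊕ 1 = 6.
C[2]: T = 8, S = E(K, T) = 14; 3 ⊕ 14 = 13.
C[3]: T = 9, S = E(K, T) = 15; 8 ⊕ 15 = 7.
C[4]: T = 10, S = E(K, T) = 12; 15 ⊕ 12 = 3.

C[0] = 1, C[1] = 6, C[2] = 13, C[3] = 7, C[4] = 3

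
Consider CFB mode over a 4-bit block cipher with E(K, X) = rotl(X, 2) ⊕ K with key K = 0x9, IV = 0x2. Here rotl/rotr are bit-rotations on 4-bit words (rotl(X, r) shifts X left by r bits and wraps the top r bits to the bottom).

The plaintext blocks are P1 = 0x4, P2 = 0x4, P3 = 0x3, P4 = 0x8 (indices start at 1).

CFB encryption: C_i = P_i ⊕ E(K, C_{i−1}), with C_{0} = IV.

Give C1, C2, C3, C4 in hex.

C1 = 0x5, C2 = 0x8, C3 = 0x8, C4 = 0x3

C1: E(K, 0x2) = 0x1; 0x4 ⊕ 0x1 = 0x5.
C2: E(K, 0x5) = 0xC; 0x4 ⊕ 0xC = 0x8.
C3: E(K, 0x8) = 0xB; 0x3 ⊕ 0xB = 0x8.
C4: E(K, 0x8) = 0xB; 0x8 ⊕ 0xB = 0x3.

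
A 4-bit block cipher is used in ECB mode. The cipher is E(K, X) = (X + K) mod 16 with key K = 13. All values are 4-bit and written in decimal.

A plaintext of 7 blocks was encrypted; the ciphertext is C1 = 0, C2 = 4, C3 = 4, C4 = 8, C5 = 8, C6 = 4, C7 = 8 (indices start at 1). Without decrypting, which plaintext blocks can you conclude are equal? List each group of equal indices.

P2 = P3 = P6; P4 = P5 = P7

ECB encrypts each block independently with the same key, so equal ciphertext blocks imply equal plaintext blocks.
C2 = C3 = C6 = 4, so P2 = P3 = P6.
C4 = C5 = C7 = 8, so P4 = P5 = P7.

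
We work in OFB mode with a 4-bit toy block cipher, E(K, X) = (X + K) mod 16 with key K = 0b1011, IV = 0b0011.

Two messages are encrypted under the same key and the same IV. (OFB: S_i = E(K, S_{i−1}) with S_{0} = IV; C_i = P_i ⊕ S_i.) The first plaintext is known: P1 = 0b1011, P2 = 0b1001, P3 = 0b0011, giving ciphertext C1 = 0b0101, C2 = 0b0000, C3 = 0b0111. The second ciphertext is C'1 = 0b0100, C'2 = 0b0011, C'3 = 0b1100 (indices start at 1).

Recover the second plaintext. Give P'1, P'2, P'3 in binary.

In OFB with a reused IV, both messages share the same keystream S_i, so C_i ⊕ C'_i = P_i ⊕ P'_i and thus P'_i = P_i ⊕ C_i ⊕ C'_i.
P'1: 0b1011 ⊕ 0b0101 ⊕ 0b0100 = 0b1010.
P'2: 0b1001 ⊕ 0b0000 ⊕ 0b0011 = 0b1010.
P'3: 0b0011 ⊕ 0b0111 ⊕ 0b1100 = 0b1000.

P'1 = 0b1010, P'2 = 0b1010, P'3 = 0b1000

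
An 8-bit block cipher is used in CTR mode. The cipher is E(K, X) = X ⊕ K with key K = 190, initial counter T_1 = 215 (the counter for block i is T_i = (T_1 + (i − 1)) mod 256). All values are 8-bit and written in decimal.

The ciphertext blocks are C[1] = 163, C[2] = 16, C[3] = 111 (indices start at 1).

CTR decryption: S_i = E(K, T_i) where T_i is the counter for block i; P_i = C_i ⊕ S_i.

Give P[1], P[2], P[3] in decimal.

P[1] = 202, P[2] = 118, P[3] = 8

P[1]: T = 215, S = E(K, T) = 105; 163 ⊕ 105 = 202.
P[2]: T = 216, S = E(K, T) = 102; 16 ⊕ 102 = 118.
P[3]: T = 217, S = E(K, T) = 103; 111 ⊕ 103 = 8.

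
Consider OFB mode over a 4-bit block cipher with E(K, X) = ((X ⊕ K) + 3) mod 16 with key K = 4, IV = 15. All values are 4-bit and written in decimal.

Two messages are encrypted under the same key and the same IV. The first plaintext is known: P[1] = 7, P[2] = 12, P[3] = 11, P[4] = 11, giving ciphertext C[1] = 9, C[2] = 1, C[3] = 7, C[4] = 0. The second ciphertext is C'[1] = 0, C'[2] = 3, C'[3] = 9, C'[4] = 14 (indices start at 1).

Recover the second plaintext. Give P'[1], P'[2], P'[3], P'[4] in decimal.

In OFB with a reused IV, both messages share the same keystream S_i, so C_i ⊕ C'_i = P_i ⊕ P'_i and thus P'_i = P_i ⊕ C_i ⊕ C'_i.
P'[1]: 7 ⊕ 9 ⊕ 0 = 14.
P'[2]: 12 ⊕ 1 ⊕ 3 = 14.
P'[3]: 11 ⊕ 7 ⊕ 9 = 5.
P'[4]: 11 ⊕ 0 ⊕ 14 = 5.

P'[1] = 14, P'[2] = 14, P'[3] = 5, P'[4] = 5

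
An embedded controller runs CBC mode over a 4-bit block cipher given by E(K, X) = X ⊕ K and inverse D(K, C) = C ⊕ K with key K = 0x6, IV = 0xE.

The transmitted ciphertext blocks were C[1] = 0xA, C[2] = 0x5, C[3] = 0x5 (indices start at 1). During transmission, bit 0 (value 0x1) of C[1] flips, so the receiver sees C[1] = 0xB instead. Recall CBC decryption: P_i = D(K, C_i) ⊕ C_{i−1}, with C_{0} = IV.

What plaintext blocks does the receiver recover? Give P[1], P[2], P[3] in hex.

P[1] = 0x3, P[2] = 0x8, P[3] = 0x6

Only C[1] changed, to 0xB. In CBC, a change in C_i garbles P_i and flips the same bit in P_{i+1}. Decrypting the received ciphertext:
P[1]: D(K, 0xB) = 0xD; 0xD ⊕ 0xE = 0x3.
P[2]: D(K, 0x5) = 0x3; 0x3 ⊕ 0xB = 0x8.
P[3]: D(K, 0x5) = 0x3; 0x3 ⊕ 0x5 = 0x6.
Blocks that differ from the original plaintext: P[1], P[2].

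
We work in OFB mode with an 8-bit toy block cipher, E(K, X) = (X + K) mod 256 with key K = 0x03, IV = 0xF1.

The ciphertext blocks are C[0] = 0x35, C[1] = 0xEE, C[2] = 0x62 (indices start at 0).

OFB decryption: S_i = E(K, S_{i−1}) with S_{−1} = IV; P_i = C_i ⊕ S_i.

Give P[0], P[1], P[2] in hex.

P[0]: S = E(K, 0xF1) = 0xF4; 0x35 ⊕ 0xF4 = 0xC1.
P[1]: S = E(K, 0xF4) = 0xF7; 0xEE ⊕ 0xF7 = 0x19.
P[2]: S = E(K, 0xF7) = 0xFA; 0x62 ⊕ 0xFA = 0x98.

P[0] = 0xC1, P[1] = 0x19, P[2] = 0x98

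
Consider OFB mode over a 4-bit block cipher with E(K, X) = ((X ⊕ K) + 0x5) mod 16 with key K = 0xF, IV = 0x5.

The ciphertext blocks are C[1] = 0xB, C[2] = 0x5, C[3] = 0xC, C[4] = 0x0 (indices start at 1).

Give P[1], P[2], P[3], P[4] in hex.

P[1] = 0x4, P[2] = 0x0, P[3] = 0x3, P[4] = 0x5

OFB decryption: S_i = E(K, S_{i−1}) with S_{0} = IV; P_i = C_i ⊕ S_i.
P[1]: S = E(K, 0x5) = 0xF; 0xB ⊕ 0xF = 0x4.
P[2]: S = E(K, 0xF) = 0x5; 0x5 ⊕ 0x5 = 0x0.
P[3]: S = E(K, 0x5) = 0xF; 0xC ⊕ 0xF = 0x3.
P[4]: S = E(K, 0xF) = 0x5; 0x0 ⊕ 0x5 = 0x5.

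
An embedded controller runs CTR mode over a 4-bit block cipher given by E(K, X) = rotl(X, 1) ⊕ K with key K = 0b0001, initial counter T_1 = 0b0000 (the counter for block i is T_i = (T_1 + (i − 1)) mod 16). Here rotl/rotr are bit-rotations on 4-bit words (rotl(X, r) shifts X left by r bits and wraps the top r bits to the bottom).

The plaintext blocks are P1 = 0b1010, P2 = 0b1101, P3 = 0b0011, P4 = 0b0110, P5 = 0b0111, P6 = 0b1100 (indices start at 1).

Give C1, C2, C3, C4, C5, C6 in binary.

CTR encryption: S_i = E(K, T_i) where T_i is the counter for block i; C_i = P_i ⊕ S_i.
C1: T = 0b0000, S = E(K, T) = 0b0001; 0b1010 ⊕ 0b0001 = 0b1011.
C2: T = 0b0001, S = E(K, T) = 0b0011; 0b1101 ⊕ 0b0011 = 0b1110.
C3: T = 0b0010, S = E(K, T) = 0b0101; 0b0011 ⊕ 0b0101 = 0b0110.
C4: T = 0b0011, S = E(K, T) = 0b0111; 0b0110 ⊕ 0b0111 = 0b0001.
C5: T = 0b0100, S = E(K, T) = 0b1001; 0b0111 ⊕ 0b1001 = 0b1110.
C6: T = 0b0101, S = E(K, T) = 0b1011; 0b1100 ⊕ 0b1011 = 0b0111.

C1 = 0b1011, C2 = 0b1110, C3 = 0b0110, C4 = 0b0001, C5 = 0b1110, C6 = 0b0111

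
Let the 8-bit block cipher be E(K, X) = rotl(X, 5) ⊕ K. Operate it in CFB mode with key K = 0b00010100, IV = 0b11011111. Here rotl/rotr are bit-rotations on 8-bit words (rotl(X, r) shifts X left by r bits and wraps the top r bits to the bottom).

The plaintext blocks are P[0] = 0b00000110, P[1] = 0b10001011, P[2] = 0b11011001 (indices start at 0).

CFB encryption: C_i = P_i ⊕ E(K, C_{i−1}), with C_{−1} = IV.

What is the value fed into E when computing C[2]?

0b10100010

C[0]: E(K, 0b11011111) = 0b11101111; 0b00000110 ⊕ 0b11101111 = 0b11101001.
C[1]: E(K, 0b11101001) = 0b00101001; 0b10001011 ⊕ 0b00101001 = 0b10100010.
C[2]: E(K, 0b10100010) = 0b01000000; 0b11011001 ⊕ 0b01000000 = 0b10011001.
So the input to E for block [2] is 0b10100010.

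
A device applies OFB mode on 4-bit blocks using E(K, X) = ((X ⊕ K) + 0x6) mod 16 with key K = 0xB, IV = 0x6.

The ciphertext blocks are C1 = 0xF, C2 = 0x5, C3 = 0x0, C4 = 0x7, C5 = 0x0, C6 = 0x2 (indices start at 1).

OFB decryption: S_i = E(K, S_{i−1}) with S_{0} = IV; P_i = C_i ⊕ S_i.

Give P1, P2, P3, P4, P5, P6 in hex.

P1 = 0xC, P2 = 0xB, P3 = 0xB, P4 = 0x1, P5 = 0x3, P6 = 0xC

P1: S = E(K, 0x6) = 0x3; 0xF ⊕ 0x3 = 0xC.
P2: S = E(K, 0x3) = 0xE; 0x5 ⊕ 0xE = 0xB.
P3: S = E(K, 0xE) = 0xB; 0x0 ⊕ 0xB = 0xB.
P4: S = E(K, 0xB) = 0x6; 0x7 ⊕ 0x6 = 0x1.
P5: S = E(K, 0x6) = 0x3; 0x0 ⊕ 0x3 = 0x3.
P6: S = E(K, 0x3) = 0xE; 0x2 ⊕ 0xE = 0xC.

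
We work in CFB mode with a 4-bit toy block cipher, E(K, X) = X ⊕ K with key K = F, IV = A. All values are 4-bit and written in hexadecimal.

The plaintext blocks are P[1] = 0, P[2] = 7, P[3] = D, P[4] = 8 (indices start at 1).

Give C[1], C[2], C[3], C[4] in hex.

CFB encryption: C_i = P_i ⊕ E(K, C_{i−1}), with C_{0} = IV.
C[1]: E(K, A) = 5; 0 ⊕ 5 = 5.
C[2]: E(K, 5) = A; 7 ⊕ A = D.
C[3]: E(K, D) = 2; D ⊕ 2 = F.
C[4]: E(K, F) = 0; 8 ⊕ 0 = 8.

C[1] = 5, C[2] = D, C[3] = F, C[4] = 8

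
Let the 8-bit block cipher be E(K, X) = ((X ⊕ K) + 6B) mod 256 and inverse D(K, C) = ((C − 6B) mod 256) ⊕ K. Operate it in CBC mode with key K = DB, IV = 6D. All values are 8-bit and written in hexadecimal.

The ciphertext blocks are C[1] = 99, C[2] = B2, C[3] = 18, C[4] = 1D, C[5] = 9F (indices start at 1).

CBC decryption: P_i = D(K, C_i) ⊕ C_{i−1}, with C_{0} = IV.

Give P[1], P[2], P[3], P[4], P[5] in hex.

P[1] = 98, P[2] = 05, P[3] = C4, P[4] = 71, P[5] = F2

P[1]: D(K, 99) = F5; F5 ⊕ 6D = 98.
P[2]: D(K, B2) = 9C; 9C ⊕ 99 = 05.
P[3]: D(K, 18) = 76; 76 ⊕ B2 = C4.
P[4]: D(K, 1D) = 69; 69 ⊕ 18 = 71.
P[5]: D(K, 9F) = EF; EF ⊕ 1D = F2.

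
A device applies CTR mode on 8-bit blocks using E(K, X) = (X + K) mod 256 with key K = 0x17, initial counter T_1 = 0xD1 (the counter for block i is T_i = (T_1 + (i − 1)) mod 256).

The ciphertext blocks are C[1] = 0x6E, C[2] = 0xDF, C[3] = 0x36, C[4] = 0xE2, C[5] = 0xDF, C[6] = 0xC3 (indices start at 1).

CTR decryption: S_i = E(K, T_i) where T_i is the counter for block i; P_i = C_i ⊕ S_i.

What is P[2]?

P[2]: T = 0xD2, S = E(K, T) = 0xE9; 0xDF ⊕ 0xE9 = 0x36.

P[2] = 0x36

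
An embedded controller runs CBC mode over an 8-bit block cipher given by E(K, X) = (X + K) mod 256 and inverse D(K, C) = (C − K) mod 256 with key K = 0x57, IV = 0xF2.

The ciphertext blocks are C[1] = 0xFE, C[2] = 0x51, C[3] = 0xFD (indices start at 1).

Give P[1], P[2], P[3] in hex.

P[1] = 0x55, P[2] = 0x04, P[3] = 0xF7

CBC decryption: P_i = D(K, C_i) ⊕ C_{i−1}, with C_{0} = IV.
P[1]: D(K, 0xFE) = 0xA7; 0xA7 ⊕ 0xF2 = 0x55.
P[2]: D(K, 0x51) = 0xFA; 0xFA ⊕ 0xFE = 0x04.
P[3]: D(K, 0xFD) = 0xA6; 0xA6 ⊕ 0x51 = 0xF7.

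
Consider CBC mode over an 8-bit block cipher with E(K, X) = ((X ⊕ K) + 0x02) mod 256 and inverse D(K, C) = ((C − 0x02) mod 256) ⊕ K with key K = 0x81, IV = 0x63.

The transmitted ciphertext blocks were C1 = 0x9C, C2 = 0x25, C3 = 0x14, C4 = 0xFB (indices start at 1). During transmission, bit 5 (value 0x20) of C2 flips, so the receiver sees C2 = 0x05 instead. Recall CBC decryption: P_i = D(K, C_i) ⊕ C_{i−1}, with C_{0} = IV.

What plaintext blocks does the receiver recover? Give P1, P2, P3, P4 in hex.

P1 = 0x78, P2 = 0x1E, P3 = 0x96, P4 = 0x6C

Only C2 changed, to 0x05. In CBC, a change in C_i garbles P_i and flips the same bit in P_{i+1}. Decrypting the received ciphertext:
P1: D(K, 0x9C) = 0x1B; 0x1B ⊕ 0x63 = 0x78.
P2: D(K, 0x05) = 0x82; 0x82 ⊕ 0x9C = 0x1E.
P3: D(K, 0x14) = 0x93; 0x93 ⊕ 0x05 = 0x96.
P4: D(K, 0xFB) = 0x78; 0x78 ⊕ 0x14 = 0x6C.
Blocks that differ from the original plaintext: P2, P3.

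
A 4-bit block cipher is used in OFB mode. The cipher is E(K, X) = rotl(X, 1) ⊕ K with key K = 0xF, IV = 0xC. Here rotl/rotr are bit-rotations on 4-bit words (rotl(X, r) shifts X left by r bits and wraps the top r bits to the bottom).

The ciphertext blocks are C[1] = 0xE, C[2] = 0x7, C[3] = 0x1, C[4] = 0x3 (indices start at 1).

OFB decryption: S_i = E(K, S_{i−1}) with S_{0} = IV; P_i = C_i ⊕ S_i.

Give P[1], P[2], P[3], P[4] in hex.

P[1]: S = E(K, 0xC) = 0x6; 0xE ⊕ 0x6 = 0x8.
P[2]: S = E(K, 0x6) = 0x3; 0x7 ⊕ 0x3 = 0x4.
P[3]: S = E(K, 0x3) = 0x9; 0x1 ⊕ 0x9 = 0x8.
P[4]: S = E(K, 0x9) = 0xC; 0x3 ⊕ 0xC = 0xF.

P[1] = 0x8, P[2] = 0x4, P[3] = 0x8, P[4] = 0xF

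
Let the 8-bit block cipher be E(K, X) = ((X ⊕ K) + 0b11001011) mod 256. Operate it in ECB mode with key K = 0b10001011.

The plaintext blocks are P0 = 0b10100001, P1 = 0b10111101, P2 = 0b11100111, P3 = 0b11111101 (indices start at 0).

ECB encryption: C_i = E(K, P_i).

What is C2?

C2: E(K, 0b11100111) = 0b00110111.

C2 = 0b00110111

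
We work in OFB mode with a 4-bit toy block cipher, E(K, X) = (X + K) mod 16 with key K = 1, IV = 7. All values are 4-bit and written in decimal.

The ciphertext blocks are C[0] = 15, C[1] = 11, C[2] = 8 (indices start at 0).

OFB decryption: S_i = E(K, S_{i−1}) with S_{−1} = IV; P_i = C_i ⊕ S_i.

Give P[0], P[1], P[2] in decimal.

P[0]: S = E(K, 7) = 8; 15 ⊕ 8 = 7.
P[1]: S = E(K, 8) = 9; 11 ⊕ 9 = 2.
P[2]: S = E(K, 9) = 10; 8 ⊕ 10 = 2.

P[0] = 7, P[1] = 2, P[2] = 2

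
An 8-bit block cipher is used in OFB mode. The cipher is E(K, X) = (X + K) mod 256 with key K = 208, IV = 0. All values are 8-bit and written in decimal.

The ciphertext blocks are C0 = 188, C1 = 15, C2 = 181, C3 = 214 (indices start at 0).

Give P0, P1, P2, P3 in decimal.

OFB decryption: S_i = E(K, S_{i−1}) with S_{−1} = IV; P_i = C_i ⊕ S_i.
P0: S = E(K, 0) = 208; 188 ⊕ 208 = 108.
P1: S = E(K, 208) = 160; 15 ⊕ 160 = 175.
P2: S = E(K, 160) = 112; 181 ⊕ 112 = 197.
P3: S = E(K, 112) = 64; 214 ⊕ 64 = 150.

P0 = 108, P1 = 175, P2 = 197, P3 = 150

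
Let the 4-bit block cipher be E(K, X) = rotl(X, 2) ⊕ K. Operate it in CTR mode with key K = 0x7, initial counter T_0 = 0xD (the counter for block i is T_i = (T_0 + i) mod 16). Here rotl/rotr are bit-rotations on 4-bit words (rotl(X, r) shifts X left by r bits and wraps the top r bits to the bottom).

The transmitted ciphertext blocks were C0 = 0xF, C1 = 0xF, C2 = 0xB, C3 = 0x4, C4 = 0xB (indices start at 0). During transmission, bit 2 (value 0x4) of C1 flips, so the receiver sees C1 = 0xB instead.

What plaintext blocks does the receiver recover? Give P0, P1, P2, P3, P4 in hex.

P0 = 0xF, P1 = 0x7, P2 = 0x3, P3 = 0x3, P4 = 0x8

CTR decryption: S_i = E(K, T_i) where T_i is the counter for block i; P_i = C_i ⊕ S_i.
Only C1 changed, to 0xB. In CTR, a change in C_i flips the same bit in P_i only; the keystream is unaffected. Decrypting the received ciphertext:
P0: T = 0xD, S = E(K, T) = 0x0; 0xF ⊕ 0x0 = 0xF.
P1: T = 0xE, S = E(K, T) = 0xC; 0xB ⊕ 0xC = 0x7.
P2: T = 0xF, S = E(K, T) = 0x8; 0xB ⊕ 0x8 = 0x3.
P3: T = 0x0, S = E(K, T) = 0x7; 0x4 ⊕ 0x7 = 0x3.
P4: T = 0x1, S = E(K, T) = 0x3; 0xB ⊕ 0x3 = 0x8.
Blocks that differ from the original plaintext: P1.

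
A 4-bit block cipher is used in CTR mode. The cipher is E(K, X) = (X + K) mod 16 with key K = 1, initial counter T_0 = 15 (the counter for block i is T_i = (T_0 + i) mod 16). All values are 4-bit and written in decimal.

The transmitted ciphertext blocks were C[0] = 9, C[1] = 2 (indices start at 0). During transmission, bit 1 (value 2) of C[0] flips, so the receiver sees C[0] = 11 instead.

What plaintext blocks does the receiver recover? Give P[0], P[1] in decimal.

CTR decryption: S_i = E(K, T_i) where T_i is the counter for block i; P_i = C_i ⊕ S_i.
Only C[0] changed, to 11. In CTR, a change in C_i flips the same bit in P_i only; the keystream is unaffected. Decrypting the received ciphertext:
P[0]: T = 15, S = E(K, T) = 0; 11 ⊕ 0 = 11.
P[1]: T = 0, S = E(K, T) = 1; 2 ⊕ 1 = 3.
Blocks that differ from the original plaintext: P[0].

P[0] = 11, P[1] = 3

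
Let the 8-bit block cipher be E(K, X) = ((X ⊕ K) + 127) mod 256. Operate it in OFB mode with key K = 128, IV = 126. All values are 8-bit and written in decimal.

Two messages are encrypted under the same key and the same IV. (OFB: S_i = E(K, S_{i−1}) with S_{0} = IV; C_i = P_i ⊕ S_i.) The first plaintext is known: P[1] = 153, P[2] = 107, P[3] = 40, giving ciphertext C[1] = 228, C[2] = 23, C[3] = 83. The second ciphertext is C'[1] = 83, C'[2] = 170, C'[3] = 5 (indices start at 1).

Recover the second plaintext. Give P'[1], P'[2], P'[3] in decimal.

P'[1] = 46, P'[2] = 214, P'[3] = 126

In OFB with a reused IV, both messages share the same keystream S_i, so C_i ⊕ C'_i = P_i ⊕ P'_i and thus P'_i = P_i ⊕ C_i ⊕ C'_i.
P'[1]: 153 ⊕ 228 ⊕ 83 = 46.
P'[2]: 107 ⊕ 23 ⊕ 170 = 214.
P'[3]: 40 ⊕ 83 ⊕ 5 = 126.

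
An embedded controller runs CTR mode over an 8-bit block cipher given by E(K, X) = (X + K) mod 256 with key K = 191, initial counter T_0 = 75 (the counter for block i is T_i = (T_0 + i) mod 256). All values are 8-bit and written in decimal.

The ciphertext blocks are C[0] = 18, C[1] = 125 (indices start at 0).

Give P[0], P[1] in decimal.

P[0] = 24, P[1] = 118

CTR decryption: S_i = E(K, T_i) where T_i is the counter for block i; P_i = C_i ⊕ S_i.
P[0]: T = 75, S = E(K, T) = 10; 18 ⊕ 10 = 24.
P[1]: T = 76, S = E(K, T) = 11; 125 ⊕ 11 = 118.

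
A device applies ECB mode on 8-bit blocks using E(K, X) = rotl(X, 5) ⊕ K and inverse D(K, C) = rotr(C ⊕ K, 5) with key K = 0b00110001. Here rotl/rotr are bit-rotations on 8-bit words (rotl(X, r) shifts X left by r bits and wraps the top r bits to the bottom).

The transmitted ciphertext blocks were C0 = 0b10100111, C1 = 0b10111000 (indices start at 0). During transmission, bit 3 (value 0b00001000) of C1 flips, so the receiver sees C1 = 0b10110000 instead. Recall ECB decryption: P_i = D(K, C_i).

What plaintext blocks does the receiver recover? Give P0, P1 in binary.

P0 = 0b10110100, P1 = 0b00001100

Only C1 changed, to 0b10110000. In ECB, a change in C_i affects only P_i. Decrypting the received ciphertext:
P0: D(K, 0b10100111) = 0b10110100.
P1: D(K, 0b10110000) = 0b00001100.
Blocks that differ from the original plaintext: P1.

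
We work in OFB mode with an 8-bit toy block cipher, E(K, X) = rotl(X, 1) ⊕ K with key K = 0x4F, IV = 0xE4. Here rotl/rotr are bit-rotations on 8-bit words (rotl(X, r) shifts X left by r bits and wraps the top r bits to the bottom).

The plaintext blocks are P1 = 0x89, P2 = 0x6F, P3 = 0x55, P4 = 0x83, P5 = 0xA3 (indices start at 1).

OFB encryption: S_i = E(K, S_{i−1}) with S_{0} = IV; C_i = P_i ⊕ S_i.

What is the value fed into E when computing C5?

0xD8

C1: S = E(K, 0xE4) = 0x86; 0x89 ⊕ 0x86 = 0x0F.
C2: S = E(K, 0x86) = 0x42; 0x6F ⊕ 0x42 = 0x2D.
C3: S = E(K, 0x42) = 0xCB; 0x55 ⊕ 0xCB = 0x9E.
C4: S = E(K, 0xCB) = 0xD8; 0x83 ⊕ 0xD8 = 0x5B.
C5: S = E(K, 0xD8) = 0xFE; 0xA3 ⊕ 0xFE = 0x5D.
So the input to E for block 5 is 0xD8.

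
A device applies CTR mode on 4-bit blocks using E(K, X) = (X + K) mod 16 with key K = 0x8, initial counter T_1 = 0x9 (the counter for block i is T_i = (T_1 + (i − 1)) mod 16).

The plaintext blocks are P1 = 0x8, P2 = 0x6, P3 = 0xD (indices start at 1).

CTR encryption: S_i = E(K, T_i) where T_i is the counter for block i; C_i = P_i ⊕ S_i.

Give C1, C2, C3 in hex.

C1 = 0x9, C2 = 0x4, C3 = 0xE

C1: T = 0x9, S = E(K, T) = 0x1; 0x8 ⊕ 0x1 = 0x9.
C2: T = 0xA, S = E(K, T) = 0x2; 0x6 ⊕ 0x2 = 0x4.
C3: T = 0xB, S = E(K, T) = 0x3; 0xD ⊕ 0x3 = 0xE.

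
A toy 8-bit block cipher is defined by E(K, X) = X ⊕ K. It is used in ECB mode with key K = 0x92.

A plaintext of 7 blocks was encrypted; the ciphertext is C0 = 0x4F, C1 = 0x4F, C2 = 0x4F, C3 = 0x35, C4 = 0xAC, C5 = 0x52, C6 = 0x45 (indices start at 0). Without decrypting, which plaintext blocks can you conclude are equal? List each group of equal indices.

ECB encrypts each block independently with the same key, so equal ciphertext blocks imply equal plaintext blocks.
C0 = C1 = C2 = 0x4F, so P0 = P1 = P2.

P0 = P1 = P2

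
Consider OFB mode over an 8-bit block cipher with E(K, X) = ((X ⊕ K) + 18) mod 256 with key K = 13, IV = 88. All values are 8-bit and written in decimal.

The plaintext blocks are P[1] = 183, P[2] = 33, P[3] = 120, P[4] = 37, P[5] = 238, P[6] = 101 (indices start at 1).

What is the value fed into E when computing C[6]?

OFB encryption: S_i = E(K, S_{i−1}) with S_{0} = IV; C_i = P_i ⊕ S_i.
C[1]: S = E(K, 88) = 103; 183 ⊕ 103 = 208.
C[2]: S = E(K, 103) = 124; 33 ⊕ 124 = 93.
C[3]: S = E(K, 124) = 131; 120 ⊕ 131 = 251.
C[4]: S = E(K, 131) = 160; 37 ⊕ 160 = 133.
C[5]: S = E(K, 160) = 191; 238 ⊕ 191 = 81.
C[6]: S = E(K, 191) = 196; 101 ⊕ 196 = 161.
So the input to E for block [6] is 191.

191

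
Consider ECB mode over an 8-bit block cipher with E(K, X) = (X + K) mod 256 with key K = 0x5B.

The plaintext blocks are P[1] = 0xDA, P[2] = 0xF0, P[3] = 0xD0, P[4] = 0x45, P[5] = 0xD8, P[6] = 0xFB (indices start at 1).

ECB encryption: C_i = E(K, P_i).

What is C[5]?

C[5] = 0x33

C[5]: E(K, 0xD8) = 0x33.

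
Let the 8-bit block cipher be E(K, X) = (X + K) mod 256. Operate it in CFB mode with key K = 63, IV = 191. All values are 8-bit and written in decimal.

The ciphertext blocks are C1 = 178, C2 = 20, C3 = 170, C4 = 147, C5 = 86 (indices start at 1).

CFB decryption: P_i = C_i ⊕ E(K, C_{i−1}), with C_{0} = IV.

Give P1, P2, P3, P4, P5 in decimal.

P1: E(K, 191) = 254; 178 ⊕ 254 = 76.
P2: E(K, 178) = 241; 20 ⊕ 241 = 229.
P3: E(K, 20) = 83; 170 ⊕ 83 = 249.
P4: E(K, 170) = 233; 147 ⊕ 233 = 122.
P5: E(K, 147) = 210; 86 ⊕ 210 = 132.

P1 = 76, P2 = 229, P3 = 249, P4 = 122, P5 = 132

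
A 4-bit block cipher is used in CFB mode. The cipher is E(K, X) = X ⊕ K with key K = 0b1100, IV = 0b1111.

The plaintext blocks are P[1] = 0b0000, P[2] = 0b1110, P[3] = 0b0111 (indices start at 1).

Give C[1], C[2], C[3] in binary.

C[1] = 0b0011, C[2] = 0b0001, C[3] = 0b1010

CFB encryption: C_i = P_i ⊕ E(K, C_{i−1}), with C_{0} = IV.
C[1]: E(K, 0b1111) = 0b0011; 0b0000 ⊕ 0b0011 = 0b0011.
C[2]: E(K, 0b0011) = 0b1111; 0b1110 ⊕ 0b1111 = 0b0001.
C[3]: E(K, 0b0001) = 0b1101; 0b0111 ⊕ 0b1101 = 0b1010.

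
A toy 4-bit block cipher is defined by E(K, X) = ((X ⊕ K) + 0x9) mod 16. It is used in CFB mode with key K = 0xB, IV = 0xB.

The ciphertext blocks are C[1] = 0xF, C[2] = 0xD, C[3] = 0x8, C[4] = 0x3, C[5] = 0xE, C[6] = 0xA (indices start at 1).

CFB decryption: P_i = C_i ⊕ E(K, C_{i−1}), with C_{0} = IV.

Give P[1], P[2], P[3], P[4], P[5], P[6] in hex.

P[1]: E(K, 0xB) = 0x9; 0xF ⊕ 0x9 = 0x6.
P[2]: E(K, 0xF) = 0xD; 0xD ⊕ 0xD = 0x0.
P[3]: E(K, 0xD) = 0xF; 0x8 ⊕ 0xF = 0x7.
P[4]: E(K, 0x8) = 0xC; 0x3 ⊕ 0xC = 0xF.
P[5]: E(K, 0x3) = 0x1; 0xE ⊕ 0x1 = 0xF.
P[6]: E(K, 0xE) = 0xE; 0xA ⊕ 0xE = 0x4.

P[1] = 0x6, P[2] = 0x0, P[3] = 0x7, P[4] = 0xF, P[5] = 0xF, P[6] = 0x4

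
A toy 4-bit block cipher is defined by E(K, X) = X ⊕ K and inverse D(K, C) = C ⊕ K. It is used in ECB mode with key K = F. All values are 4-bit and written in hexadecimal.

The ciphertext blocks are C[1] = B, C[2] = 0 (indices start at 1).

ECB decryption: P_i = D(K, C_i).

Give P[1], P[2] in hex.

P[1] = 4, P[2] = F

P[1]: D(K, B) = 4.
P[2]: D(K, 0) = F.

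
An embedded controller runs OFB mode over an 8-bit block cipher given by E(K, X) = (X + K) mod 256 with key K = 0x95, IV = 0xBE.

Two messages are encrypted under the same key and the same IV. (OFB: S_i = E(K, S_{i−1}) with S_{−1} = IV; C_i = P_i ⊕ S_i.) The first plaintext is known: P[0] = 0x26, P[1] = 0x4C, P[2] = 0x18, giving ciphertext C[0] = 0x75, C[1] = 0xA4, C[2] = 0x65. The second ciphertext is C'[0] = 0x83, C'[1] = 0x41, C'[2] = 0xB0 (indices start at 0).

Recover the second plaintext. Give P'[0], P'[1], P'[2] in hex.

In OFB with a reused IV, both messages share the same keystream S_i, so C_i ⊕ C'_i = P_i ⊕ P'_i and thus P'_i = P_i ⊕ C_i ⊕ C'_i.
P'[0]: 0x26 ⊕ 0x75 ⊕ 0x83 = 0xD0.
P'[1]: 0x4C ⊕ 0xA4 ⊕ 0x41 = 0xA9.
P'[2]: 0x18 ⊕ 0x65 ⊕ 0xB0 = 0xCD.

P'[0] = 0xD0, P'[1] = 0xA9, P'[2] = 0xCD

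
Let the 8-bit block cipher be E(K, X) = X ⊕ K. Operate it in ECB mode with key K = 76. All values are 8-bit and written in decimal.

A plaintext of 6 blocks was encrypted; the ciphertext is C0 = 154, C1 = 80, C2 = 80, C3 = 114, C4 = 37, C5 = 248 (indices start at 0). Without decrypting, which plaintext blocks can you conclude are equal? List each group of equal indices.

ECB encrypts each block independently with the same key, so equal ciphertext blocks imply equal plaintext blocks.
C1 = C2 = 80, so P1 = P2.

P1 = P2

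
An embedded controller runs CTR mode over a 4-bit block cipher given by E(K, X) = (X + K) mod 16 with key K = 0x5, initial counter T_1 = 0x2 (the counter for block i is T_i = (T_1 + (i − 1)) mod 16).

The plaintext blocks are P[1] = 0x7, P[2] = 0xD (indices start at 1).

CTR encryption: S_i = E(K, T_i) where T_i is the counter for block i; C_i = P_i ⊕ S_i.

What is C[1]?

C[1]: T = 0x2, S = E(K, T) = 0x7; 0x7 ⊕ 0x7 = 0x0.

C[1] = 0x0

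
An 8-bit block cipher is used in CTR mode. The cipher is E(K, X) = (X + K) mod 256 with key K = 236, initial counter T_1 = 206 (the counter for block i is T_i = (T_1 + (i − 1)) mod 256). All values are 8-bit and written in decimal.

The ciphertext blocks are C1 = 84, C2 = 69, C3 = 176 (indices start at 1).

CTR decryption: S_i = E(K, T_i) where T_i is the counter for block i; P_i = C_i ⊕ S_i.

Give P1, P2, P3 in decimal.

P1: T = 206, S = E(K, T) = 186; 84 ⊕ 186 = 238.
P2: T = 207, S = E(K, T) = 187; 69 ⊕ 187 = 254.
P3: T = 208, S = E(K, T) = 188; 176 ⊕ 188 = 12.

P1 = 238, P2 = 254, P3 = 12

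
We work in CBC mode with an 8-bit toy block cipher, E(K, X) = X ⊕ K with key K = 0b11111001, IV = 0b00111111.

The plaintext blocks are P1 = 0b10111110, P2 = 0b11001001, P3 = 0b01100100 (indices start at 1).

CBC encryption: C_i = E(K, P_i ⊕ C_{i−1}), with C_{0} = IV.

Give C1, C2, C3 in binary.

C1: P1 ⊕ 0b00111111 = 0b10000001; E(K, 0b10000001) = 0b01111000.
C2: P2 ⊕ 0b01111000 = 0b10110001; E(K, 0b10110001) = 0b01001000.
C3: P3 ⊕ 0b01001000 = 0b00101100; E(K, 0b00101100) = 0b11010101.

C1 = 0b01111000, C2 = 0b01001000, C3 = 0b11010101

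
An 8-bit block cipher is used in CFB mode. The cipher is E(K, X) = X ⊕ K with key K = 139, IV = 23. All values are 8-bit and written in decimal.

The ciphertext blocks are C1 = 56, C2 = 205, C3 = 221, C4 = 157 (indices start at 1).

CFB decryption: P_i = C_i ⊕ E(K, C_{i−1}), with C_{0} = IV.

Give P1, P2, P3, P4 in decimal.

P1 = 164, P2 = 126, P3 = 155, P4 = 203

P1: E(K, 23) = 156; 56 ⊕ 156 = 164.
P2: E(K, 56) = 179; 205 ⊕ 179 = 126.
P3: E(K, 205) = 70; 221 ⊕ 70 = 155.
P4: E(K, 221) = 86; 157 ⊕ 86 = 203.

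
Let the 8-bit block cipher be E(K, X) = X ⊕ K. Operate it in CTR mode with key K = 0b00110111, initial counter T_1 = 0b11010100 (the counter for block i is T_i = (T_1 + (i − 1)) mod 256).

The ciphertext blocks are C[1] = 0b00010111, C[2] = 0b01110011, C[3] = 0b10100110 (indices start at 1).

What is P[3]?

P[3] = 0b01000111

CTR decryption: S_i = E(K, T_i) where T_i is the counter for block i; P_i = C_i ⊕ S_i.
P[3]: T = 0b11010110, S = E(K, T) = 0b11100001; 0b10100110 ⊕ 0b11100001 = 0b01000111.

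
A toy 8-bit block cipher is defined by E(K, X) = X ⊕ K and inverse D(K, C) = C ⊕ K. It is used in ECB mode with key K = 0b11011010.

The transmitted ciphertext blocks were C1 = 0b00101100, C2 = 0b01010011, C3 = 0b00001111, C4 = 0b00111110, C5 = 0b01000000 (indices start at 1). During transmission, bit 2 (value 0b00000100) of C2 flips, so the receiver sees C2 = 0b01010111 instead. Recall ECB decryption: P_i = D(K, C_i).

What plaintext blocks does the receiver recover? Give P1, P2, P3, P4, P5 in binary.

Only C2 changed, to 0b01010111. In ECB, a change in C_i affects only P_i. Decrypting the received ciphertext:
P1: D(K, 0b00101100) = 0b11110110.
P2: D(K, 0b01010111) = 0b10001101.
P3: D(K, 0b00001111) = 0b11010101.
P4: D(K, 0b00111110) = 0b11100100.
P5: D(K, 0b01000000) = 0b10011010.
Blocks that differ from the original plaintext: P2.

P1 = 0b11110110, P2 = 0b10001101, P3 = 0b11010101, P4 = 0b11100100, P5 = 0b10011010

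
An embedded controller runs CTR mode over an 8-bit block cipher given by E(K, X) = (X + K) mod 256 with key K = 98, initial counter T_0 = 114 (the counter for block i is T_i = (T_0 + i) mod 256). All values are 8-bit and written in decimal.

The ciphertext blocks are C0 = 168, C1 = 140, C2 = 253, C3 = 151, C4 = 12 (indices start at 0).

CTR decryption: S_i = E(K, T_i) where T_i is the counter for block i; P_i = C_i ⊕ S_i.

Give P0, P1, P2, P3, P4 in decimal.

P0 = 124, P1 = 89, P2 = 43, P3 = 64, P4 = 212

P0: T = 114, S = E(K, T) = 212; 168 ⊕ 212 = 124.
P1: T = 115, S = E(K, T) = 213; 140 ⊕ 213 = 89.
P2: T = 116, S = E(K, T) = 214; 253 ⊕ 214 = 43.
P3: T = 117, S = E(K, T) = 215; 151 ⊕ 215 = 64.
P4: T = 118, S = E(K, T) = 216; 12 ⊕ 216 = 212.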